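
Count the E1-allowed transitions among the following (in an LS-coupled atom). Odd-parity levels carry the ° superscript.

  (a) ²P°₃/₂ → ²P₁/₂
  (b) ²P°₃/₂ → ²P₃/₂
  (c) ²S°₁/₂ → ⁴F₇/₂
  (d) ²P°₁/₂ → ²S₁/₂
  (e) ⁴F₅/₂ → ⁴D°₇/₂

4

(a) allowed
(b) allowed
(c) forbidden (ΔS, ΔL, ΔJ fail)
(d) allowed
(e) allowed
Total allowed: 4 of 5.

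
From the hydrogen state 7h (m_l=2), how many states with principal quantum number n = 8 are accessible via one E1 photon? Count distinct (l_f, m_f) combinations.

E1 requires Δl = ±1, so l_f ∈ {4, 6}; with 0 ≤ l_f ≤ n_f−1 = 7, the allowed l_f values are {4, 6}.
For l_f = 4: m_f ∈ {m_i−1, m_i, m_i+1} ∩ [−4, 4] = {1, 2, 3} → 3 states.
For l_f = 6: m_f ∈ {m_i−1, m_i, m_i+1} ∩ [−6, 6] = {1, 2, 3} → 3 states.
Total: 6.

6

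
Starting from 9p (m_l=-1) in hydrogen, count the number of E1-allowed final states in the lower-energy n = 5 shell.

E1 requires Δl = ±1, so l_f ∈ {0, 2}; with 0 ≤ l_f ≤ n_f−1 = 4, the allowed l_f values are {0, 2}.
For l_f = 0: m_f ∈ {m_i−1, m_i, m_i+1} ∩ [−0, 0] = {0} → 1 state.
For l_f = 2: m_f ∈ {m_i−1, m_i, m_i+1} ∩ [−2, 2] = {-2, -1, 0} → 3 states.
Total: 4.

4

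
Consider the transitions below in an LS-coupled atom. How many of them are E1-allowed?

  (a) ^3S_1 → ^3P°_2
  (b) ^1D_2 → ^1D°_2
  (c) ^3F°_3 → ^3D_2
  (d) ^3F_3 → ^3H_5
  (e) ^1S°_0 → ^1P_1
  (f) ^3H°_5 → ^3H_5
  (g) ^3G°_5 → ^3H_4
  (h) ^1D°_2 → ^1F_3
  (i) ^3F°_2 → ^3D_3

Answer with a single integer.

(a) allowed
(b) allowed
(c) allowed
(d) forbidden (parity, ΔL, ΔJ fail)
(e) allowed
(f) allowed
(g) allowed
(h) allowed
(i) allowed
Total allowed: 8 of 9.

8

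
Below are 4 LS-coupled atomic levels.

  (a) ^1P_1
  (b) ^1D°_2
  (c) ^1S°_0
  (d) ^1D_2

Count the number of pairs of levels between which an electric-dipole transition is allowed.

3

(a)–(b): allowed.
(a)–(c): allowed.
(a)–(d): forbidden (parity).
(b)–(c): forbidden (parity, ΔL, ΔJ).
(b)–(d): allowed.
(c)–(d): forbidden (ΔL, ΔJ).
Allowed pairs: 3 of 6.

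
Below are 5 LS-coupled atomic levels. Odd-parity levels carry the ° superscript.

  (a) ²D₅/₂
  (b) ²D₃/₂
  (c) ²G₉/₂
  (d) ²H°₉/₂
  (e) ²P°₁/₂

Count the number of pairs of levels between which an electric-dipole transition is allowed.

2

(a)–(b): forbidden (parity).
(a)–(c): forbidden (parity, ΔL, ΔJ).
(a)–(d): forbidden (ΔL, ΔJ).
(a)–(e): forbidden (ΔJ).
(b)–(c): forbidden (parity, ΔL, ΔJ).
(b)–(d): forbidden (ΔL, ΔJ).
(b)–(e): allowed.
(c)–(d): allowed.
(c)–(e): forbidden (ΔL, ΔJ).
(d)–(e): forbidden (parity, ΔL, ΔJ).
Allowed pairs: 2 of 10.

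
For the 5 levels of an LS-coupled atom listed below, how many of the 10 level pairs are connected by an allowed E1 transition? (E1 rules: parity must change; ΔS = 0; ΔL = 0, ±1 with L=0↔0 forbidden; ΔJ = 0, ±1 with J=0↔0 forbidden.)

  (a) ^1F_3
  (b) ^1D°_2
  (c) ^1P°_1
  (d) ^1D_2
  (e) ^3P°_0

(a)–(b): allowed.
(a)–(c): forbidden (ΔL, ΔJ).
(a)–(d): forbidden (parity).
(a)–(e): forbidden (ΔS, ΔL, ΔJ).
(b)–(c): forbidden (parity).
(b)–(d): allowed.
(b)–(e): forbidden (parity, ΔS, ΔJ).
(c)–(d): allowed.
(c)–(e): forbidden (parity, ΔS).
(d)–(e): forbidden (ΔS, ΔJ).
Allowed pairs: 3 of 10.

3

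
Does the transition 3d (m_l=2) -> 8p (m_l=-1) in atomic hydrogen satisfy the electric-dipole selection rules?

forbidden

Initial l = 2, final l = 1, so Δl = -1. E1 requires Δl = ±1: ✓.
m_l: 2 → -1 (Δm_l = -3). |Δm_l| ≤ 1 ✗.
The transition is electric-dipole forbidden.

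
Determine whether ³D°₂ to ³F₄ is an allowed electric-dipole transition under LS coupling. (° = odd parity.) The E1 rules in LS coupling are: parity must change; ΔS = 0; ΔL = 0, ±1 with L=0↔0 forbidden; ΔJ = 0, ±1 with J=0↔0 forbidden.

forbidden

Initial level: S=1, L=2, J=2, parity odd. Final level: S=1, L=3, J=4, parity even.
Parity must change: odd → even — passes.
ΔS = 0: S: 1 → 1 — passes.
ΔL = 0, ±1 (not L=0↔0): L: 2 → 3, ΔL = +1 — passes.
ΔJ = 0, ±1 (not J=0↔0): J: 2 → 4, ΔJ = +2 — fails.
Rule(s) violated: ΔJ.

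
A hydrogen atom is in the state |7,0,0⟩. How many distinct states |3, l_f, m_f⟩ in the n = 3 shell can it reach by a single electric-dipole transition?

3

E1 requires Δl = ±1, so l_f ∈ {-1, 1}; with 0 ≤ l_f ≤ n_f−1 = 2, the allowed l_f values are {1}.
For l_f = 1: m_f ∈ {m_i−1, m_i, m_i+1} ∩ [−1, 1] = {-1, 0, 1} → 3 states.
Total: 3.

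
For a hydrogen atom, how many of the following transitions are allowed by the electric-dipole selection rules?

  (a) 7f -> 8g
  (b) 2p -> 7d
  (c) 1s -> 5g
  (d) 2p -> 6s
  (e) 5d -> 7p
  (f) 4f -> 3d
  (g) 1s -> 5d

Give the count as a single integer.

(a) allowed
(b) allowed
(c) forbidden — Δl = +4 (E1 requires Δl = ±1)
(d) allowed
(e) allowed
(f) allowed
(g) forbidden — Δl = +2 (E1 requires Δl = ±1)
Total allowed: 5 of 7.

5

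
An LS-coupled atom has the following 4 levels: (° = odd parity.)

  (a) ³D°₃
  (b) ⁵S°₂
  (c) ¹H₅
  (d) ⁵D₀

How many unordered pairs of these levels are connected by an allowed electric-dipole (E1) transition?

(a)–(b): forbidden (parity, ΔS, ΔL).
(a)–(c): forbidden (ΔS, ΔL, ΔJ).
(a)–(d): forbidden (ΔS, ΔJ).
(b)–(c): forbidden (ΔS, ΔL, ΔJ).
(b)–(d): forbidden (ΔL, ΔJ).
(c)–(d): forbidden (parity, ΔS, ΔL, ΔJ).
Allowed pairs: 0 of 6.

0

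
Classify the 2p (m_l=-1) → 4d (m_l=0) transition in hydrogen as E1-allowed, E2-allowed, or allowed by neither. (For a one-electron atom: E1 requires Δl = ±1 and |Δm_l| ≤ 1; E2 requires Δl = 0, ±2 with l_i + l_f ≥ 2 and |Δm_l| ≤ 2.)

Δl = 2 − 1 = +1; l_i + l_f = 3.
Δm_l = +1.
E1 (Δl = ±1, |Δm_l| ≤ 1): satisfied.
E2 (Δl = 0,±2, l_i+l_f ≥ 2, |Δm_l| ≤ 2): not satisfied.

E1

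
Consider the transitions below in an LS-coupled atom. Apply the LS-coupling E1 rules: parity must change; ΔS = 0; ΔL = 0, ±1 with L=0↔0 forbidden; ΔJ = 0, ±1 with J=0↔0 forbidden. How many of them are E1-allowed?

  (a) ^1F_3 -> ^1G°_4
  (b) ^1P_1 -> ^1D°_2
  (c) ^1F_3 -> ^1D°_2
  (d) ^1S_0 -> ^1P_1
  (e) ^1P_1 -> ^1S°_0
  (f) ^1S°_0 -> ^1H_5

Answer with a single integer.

4

(a) allowed
(b) allowed
(c) allowed
(d) forbidden (parity fails)
(e) allowed
(f) forbidden (ΔL, ΔJ fail)
Total allowed: 4 of 6.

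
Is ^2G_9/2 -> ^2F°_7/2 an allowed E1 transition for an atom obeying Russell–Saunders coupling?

allowed

Reading off the term symbols: S 1/2→1/2, L 4→3, J 9/2→7/2, parity even→odd.
Parity must change: even → odd — satisfied.
ΔS = 0: S: 1/2 → 1/2 — satisfied.
ΔL = 0, ±1 (not L=0↔0): L: 4 → 3, ΔL = -1 — satisfied.
ΔJ = 0, ±1 (not J=0↔0): J: 9/2 → 7/2, ΔJ = -1 — satisfied.
All four E1 rules are satisfied.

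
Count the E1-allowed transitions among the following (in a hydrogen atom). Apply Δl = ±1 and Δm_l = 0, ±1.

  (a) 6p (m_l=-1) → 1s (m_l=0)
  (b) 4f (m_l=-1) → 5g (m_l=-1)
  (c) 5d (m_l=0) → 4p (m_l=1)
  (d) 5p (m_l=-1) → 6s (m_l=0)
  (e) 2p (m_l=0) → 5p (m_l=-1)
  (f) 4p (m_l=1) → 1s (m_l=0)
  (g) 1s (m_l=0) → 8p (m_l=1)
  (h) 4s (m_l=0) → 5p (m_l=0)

(a) allowed
(b) allowed
(c) allowed
(d) allowed
(e) forbidden — Δl = +0 (E1 requires Δl = ±1)
(f) allowed
(g) allowed
(h) allowed
Total allowed: 7 of 8.

7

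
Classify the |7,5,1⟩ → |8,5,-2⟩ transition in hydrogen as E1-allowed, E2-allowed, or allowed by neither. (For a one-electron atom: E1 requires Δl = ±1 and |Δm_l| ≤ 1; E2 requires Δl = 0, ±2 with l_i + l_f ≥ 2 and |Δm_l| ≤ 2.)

neither

Δl = 5 − 5 = +0; l_i + l_f = 10.
Δm_l = -3.
E1 (Δl = ±1, |Δm_l| ≤ 1): not satisfied.
E2 (Δl = 0,±2, l_i+l_f ≥ 2, |Δm_l| ≤ 2): not satisfied.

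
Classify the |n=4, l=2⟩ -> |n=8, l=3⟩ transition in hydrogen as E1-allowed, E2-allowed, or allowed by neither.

Δl = 3 − 2 = +1; l_i + l_f = 5.
E1 (Δl = ±1): satisfied.
E2 (Δl = 0,±2, l_i+l_f ≥ 2): not satisfied.

E1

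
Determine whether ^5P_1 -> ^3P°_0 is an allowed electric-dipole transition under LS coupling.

forbidden

Initial level: S=2, L=1, J=1, parity even. Final level: S=1, L=1, J=0, parity odd.
Parity must change: even → odd — passes.
ΔS = 0: S: 2 → 1 — fails.
ΔL = 0, ±1 (not L=0↔0): L: 1 → 1, ΔL = +0 — passes.
ΔJ = 0, ±1 (not J=0↔0): J: 1 → 0, ΔJ = -1 — passes.
Rule(s) violated: ΔS.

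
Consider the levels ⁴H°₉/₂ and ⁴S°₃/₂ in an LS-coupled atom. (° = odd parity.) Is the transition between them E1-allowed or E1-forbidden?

Parity must change: odd → odd — violated.
ΔS = 0: S: 3/2 → 3/2 — satisfied.
ΔL = 0, ±1 (not L=0↔0): L: 5 → 0, ΔL = -5 — violated.
ΔJ = 0, ±1 (not J=0↔0): J: 9/2 → 3/2, ΔJ = -3 — violated.
Rule(s) violated: parity, ΔL, ΔJ.

forbidden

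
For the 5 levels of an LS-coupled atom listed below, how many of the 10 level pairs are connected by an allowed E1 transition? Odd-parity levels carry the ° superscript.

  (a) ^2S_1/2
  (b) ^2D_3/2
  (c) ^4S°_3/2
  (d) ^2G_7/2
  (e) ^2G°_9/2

1

(a)–(b): forbidden (parity, ΔL).
(a)–(c): forbidden (ΔS, ΔL).
(a)–(d): forbidden (parity, ΔL, ΔJ).
(a)–(e): forbidden (ΔL, ΔJ).
(b)–(c): forbidden (ΔS, ΔL).
(b)–(d): forbidden (parity, ΔL, ΔJ).
(b)–(e): forbidden (ΔL, ΔJ).
(c)–(d): forbidden (ΔS, ΔL, ΔJ).
(c)–(e): forbidden (parity, ΔS, ΔL, ΔJ).
(d)–(e): allowed.
Allowed pairs: 1 of 10.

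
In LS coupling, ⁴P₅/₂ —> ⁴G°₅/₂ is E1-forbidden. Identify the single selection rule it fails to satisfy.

the ΔL = 0, ±1 rule

Reading off the term symbols: S 3/2→3/2, L 1→4, J 5/2→5/2, parity even→odd.
ΔJ = 0, ±1 (not J=0↔0): J: 5/2 → 5/2, ΔJ = +0 — ok.
ΔL = 0, ±1 (not L=0↔0): L: 1 → 4, ΔL = +3 — fails.
ΔS = 0: S: 3/2 → 3/2 — ok.
Parity must change: even → odd — ok.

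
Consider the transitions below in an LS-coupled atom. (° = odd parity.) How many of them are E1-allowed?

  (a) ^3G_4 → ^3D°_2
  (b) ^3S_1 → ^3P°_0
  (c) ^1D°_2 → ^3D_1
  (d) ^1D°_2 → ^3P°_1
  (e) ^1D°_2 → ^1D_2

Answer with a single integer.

2

(a) forbidden (ΔL, ΔJ fail)
(b) allowed
(c) forbidden (ΔS fails)
(d) forbidden (parity, ΔS fail)
(e) allowed
Total allowed: 2 of 5.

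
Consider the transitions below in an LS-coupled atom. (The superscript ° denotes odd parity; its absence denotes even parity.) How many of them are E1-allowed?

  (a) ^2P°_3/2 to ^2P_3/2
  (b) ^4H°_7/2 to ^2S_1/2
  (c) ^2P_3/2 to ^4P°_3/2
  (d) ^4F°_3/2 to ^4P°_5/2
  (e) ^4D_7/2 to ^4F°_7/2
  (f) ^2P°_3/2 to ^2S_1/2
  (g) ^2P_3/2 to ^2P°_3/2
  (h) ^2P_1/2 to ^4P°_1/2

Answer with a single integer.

4

(a) allowed
(b) forbidden (ΔS, ΔL, ΔJ fail)
(c) forbidden (ΔS fails)
(d) forbidden (parity, ΔL fail)
(e) allowed
(f) allowed
(g) allowed
(h) forbidden (ΔS fails)
Total allowed: 4 of 8.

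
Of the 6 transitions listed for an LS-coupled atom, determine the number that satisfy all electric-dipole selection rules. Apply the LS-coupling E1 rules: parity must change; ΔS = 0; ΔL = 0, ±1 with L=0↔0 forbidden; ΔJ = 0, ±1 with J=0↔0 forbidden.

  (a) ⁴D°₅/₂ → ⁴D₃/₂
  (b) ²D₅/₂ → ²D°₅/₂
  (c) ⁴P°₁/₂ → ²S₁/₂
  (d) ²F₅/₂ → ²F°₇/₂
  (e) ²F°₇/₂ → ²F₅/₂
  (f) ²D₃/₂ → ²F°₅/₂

(a) allowed
(b) allowed
(c) forbidden (ΔS fails)
(d) allowed
(e) allowed
(f) allowed
Total allowed: 5 of 6.

5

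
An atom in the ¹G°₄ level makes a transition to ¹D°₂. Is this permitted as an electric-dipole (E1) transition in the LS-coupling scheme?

forbidden

Initial level: S=0, L=4, J=4, parity odd. Final level: S=0, L=2, J=2, parity odd.
Parity must change: odd → odd — fails.
ΔS = 0: S: 0 → 0 — passes.
ΔL = 0, ±1 (not L=0↔0): L: 4 → 2, ΔL = -2 — fails.
ΔJ = 0, ±1 (not J=0↔0): J: 4 → 2, ΔJ = -2 — fails.
Rule(s) violated: parity, ΔL, ΔJ.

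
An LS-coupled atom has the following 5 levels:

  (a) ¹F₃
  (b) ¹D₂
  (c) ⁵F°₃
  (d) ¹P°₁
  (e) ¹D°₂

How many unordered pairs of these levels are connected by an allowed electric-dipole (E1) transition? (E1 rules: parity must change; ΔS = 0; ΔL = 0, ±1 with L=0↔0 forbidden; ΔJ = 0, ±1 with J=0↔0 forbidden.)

3

(a)–(b): forbidden (parity).
(a)–(c): forbidden (ΔS).
(a)–(d): forbidden (ΔL, ΔJ).
(a)–(e): allowed.
(b)–(c): forbidden (ΔS).
(b)–(d): allowed.
(b)–(e): allowed.
(c)–(d): forbidden (parity, ΔS, ΔL, ΔJ).
(c)–(e): forbidden (parity, ΔS).
(d)–(e): forbidden (parity).
Allowed pairs: 3 of 10.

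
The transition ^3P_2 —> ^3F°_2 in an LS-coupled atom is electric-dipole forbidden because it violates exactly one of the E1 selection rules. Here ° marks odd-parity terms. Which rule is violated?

Initial level: S=1, L=1, J=2, parity even. Final level: S=1, L=3, J=2, parity odd.
ΔJ = 0, ±1 (not J=0↔0): J: 2 → 2, ΔJ = +0 — passes.
ΔS = 0: S: 1 → 1 — passes.
Parity must change: even → odd — passes.
ΔL = 0, ±1 (not L=0↔0): L: 1 → 3, ΔL = +2 — fails.

the ΔL = 0, ±1 rule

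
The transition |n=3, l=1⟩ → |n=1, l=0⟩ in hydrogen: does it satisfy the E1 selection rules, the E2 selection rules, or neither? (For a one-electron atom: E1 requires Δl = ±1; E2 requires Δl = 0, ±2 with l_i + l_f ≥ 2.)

E1

Δl = 0 − 1 = -1; l_i + l_f = 1.
E1 (Δl = ±1): satisfied.
E2 (Δl = 0,±2, l_i+l_f ≥ 2): not satisfied.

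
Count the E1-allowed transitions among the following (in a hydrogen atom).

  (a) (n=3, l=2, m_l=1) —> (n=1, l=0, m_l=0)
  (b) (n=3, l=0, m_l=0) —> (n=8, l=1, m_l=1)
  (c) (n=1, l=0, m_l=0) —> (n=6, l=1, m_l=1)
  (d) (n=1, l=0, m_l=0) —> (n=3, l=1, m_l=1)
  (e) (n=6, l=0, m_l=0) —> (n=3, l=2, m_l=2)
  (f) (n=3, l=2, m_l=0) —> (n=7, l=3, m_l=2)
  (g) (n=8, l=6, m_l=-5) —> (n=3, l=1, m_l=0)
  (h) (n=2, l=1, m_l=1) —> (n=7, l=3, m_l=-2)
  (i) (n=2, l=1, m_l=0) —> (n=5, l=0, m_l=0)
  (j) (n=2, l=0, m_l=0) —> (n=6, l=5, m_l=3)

4

(a) forbidden — Δl = -2 (E1 requires Δl = ±1)
(b) allowed
(c) allowed
(d) allowed
(e) forbidden — Δl = +2 (E1 requires Δl = ±1); Δm_l = +2 (E1 requires Δm_l = 0, ±1)
(f) forbidden — Δm_l = +2 (E1 requires Δm_l = 0, ±1)
(g) forbidden — Δl = -5 (E1 requires Δl = ±1); Δm_l = +5 (E1 requires Δm_l = 0, ±1)
(h) forbidden — Δl = +2 (E1 requires Δl = ±1); Δm_l = -3 (E1 requires Δm_l = 0, ±1)
(i) allowed
(j) forbidden — Δl = +5 (E1 requires Δl = ±1); Δm_l = +3 (E1 requires Δm_l = 0, ±1)
Total allowed: 4 of 10.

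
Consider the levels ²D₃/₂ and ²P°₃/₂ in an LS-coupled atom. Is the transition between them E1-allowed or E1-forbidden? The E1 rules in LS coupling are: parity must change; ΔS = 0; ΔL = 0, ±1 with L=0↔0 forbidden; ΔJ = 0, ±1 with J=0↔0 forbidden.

allowed

ΔJ = 0, ±1 (not J=0↔0): J: 3/2 → 3/2, ΔJ = +0 — ok.
ΔS = 0: S: 1/2 → 1/2 — ok.
Parity must change: even → odd — ok.
ΔL = 0, ±1 (not L=0↔0): L: 2 → 1, ΔL = -1 — ok.
All four E1 rules are satisfied.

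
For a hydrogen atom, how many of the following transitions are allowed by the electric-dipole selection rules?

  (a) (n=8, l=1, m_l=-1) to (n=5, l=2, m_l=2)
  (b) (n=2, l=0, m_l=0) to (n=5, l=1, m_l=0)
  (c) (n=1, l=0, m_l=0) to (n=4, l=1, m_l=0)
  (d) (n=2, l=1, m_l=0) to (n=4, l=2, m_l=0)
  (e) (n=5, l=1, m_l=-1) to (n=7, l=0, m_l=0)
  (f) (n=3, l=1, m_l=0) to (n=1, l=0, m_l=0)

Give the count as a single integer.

5

(a) forbidden — Δm_l = +3 (E1 requires Δm_l = 0, ±1)
(b) allowed
(c) allowed
(d) allowed
(e) allowed
(f) allowed
Total allowed: 5 of 6.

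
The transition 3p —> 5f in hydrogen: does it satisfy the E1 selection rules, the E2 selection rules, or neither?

E2

Δl = 3 − 1 = +2; l_i + l_f = 4.
E1 (Δl = ±1): not satisfied.
E2 (Δl = 0,±2, l_i+l_f ≥ 2): satisfied.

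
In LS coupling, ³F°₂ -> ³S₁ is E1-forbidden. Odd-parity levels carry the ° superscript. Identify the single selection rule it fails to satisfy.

Initial level: S=1, L=3, J=2, parity odd. Final level: S=1, L=0, J=1, parity even.
Parity must change: odd → even — ok.
ΔS = 0: S: 1 → 1 — ok.
ΔL = 0, ±1 (not L=0↔0): L: 3 → 0, ΔL = -3 — fails.
ΔJ = 0, ±1 (not J=0↔0): J: 2 → 1, ΔJ = -1 — ok.

the ΔL = 0, ±1 rule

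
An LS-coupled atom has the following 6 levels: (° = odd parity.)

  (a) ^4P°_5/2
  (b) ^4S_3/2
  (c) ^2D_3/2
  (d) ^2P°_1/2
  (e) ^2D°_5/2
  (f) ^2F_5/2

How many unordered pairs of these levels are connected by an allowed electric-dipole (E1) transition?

(a)–(b): allowed.
(a)–(c): forbidden (ΔS).
(a)–(d): forbidden (parity, ΔS, ΔJ).
(a)–(e): forbidden (parity, ΔS).
(a)–(f): forbidden (ΔS, ΔL).
(b)–(c): forbidden (parity, ΔS, ΔL).
(b)–(d): forbidden (ΔS).
(b)–(e): forbidden (ΔS, ΔL).
(b)–(f): forbidden (parity, ΔS, ΔL).
(c)–(d): allowed.
(c)–(e): allowed.
(c)–(f): forbidden (parity).
(d)–(e): forbidden (parity, ΔJ).
(d)–(f): forbidden (ΔL, ΔJ).
(e)–(f): allowed.
Allowed pairs: 4 of 15.

4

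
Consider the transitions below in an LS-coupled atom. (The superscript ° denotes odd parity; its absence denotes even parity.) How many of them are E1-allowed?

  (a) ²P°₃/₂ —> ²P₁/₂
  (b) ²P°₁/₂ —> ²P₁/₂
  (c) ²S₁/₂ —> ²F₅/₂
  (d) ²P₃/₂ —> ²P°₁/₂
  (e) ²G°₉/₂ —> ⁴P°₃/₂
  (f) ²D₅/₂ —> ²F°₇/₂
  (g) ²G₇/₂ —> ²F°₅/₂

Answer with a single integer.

5

(a) allowed
(b) allowed
(c) forbidden (parity, ΔL, ΔJ fail)
(d) allowed
(e) forbidden (parity, ΔS, ΔL, ΔJ fail)
(f) allowed
(g) allowed
Total allowed: 5 of 7.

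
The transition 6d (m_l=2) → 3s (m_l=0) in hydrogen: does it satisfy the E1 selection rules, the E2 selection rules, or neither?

E2

Δl = 0 − 2 = -2; l_i + l_f = 2.
Δm_l = -2.
E1 (Δl = ±1, |Δm_l| ≤ 1): not satisfied.
E2 (Δl = 0,±2, l_i+l_f ≥ 2, |Δm_l| ≤ 2): satisfied.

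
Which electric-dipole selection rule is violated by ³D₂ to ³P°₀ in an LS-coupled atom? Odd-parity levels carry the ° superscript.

the ΔJ = 0, ±1 rule

Reading off the term symbols: S 1→1, L 2→1, J 2→0, parity even→odd.
Parity must change: even → odd — satisfied.
ΔS = 0: S: 1 → 1 — satisfied.
ΔL = 0, ±1 (not L=0↔0): L: 2 → 1, ΔL = -1 — satisfied.
ΔJ = 0, ±1 (not J=0↔0): J: 2 → 0, ΔJ = -2 — violated.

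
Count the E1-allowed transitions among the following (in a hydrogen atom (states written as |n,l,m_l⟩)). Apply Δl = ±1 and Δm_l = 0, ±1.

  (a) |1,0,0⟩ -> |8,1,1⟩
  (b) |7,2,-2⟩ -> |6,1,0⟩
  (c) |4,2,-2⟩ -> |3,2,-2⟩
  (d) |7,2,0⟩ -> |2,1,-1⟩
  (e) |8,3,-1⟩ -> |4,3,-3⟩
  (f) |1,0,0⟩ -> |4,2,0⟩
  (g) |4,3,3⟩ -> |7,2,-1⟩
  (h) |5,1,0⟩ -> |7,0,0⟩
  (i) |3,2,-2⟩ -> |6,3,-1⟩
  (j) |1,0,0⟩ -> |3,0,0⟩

(a) allowed
(b) forbidden — Δm_l = +2 (E1 requires Δm_l = 0, ±1)
(c) forbidden — Δl = +0 (E1 requires Δl = ±1)
(d) allowed
(e) forbidden — Δl = +0 (E1 requires Δl = ±1); Δm_l = -2 (E1 requires Δm_l = 0, ±1)
(f) forbidden — Δl = +2 (E1 requires Δl = ±1)
(g) forbidden — Δm_l = -4 (E1 requires Δm_l = 0, ±1)
(h) allowed
(i) allowed
(j) forbidden — Δl = +0 (E1 requires Δl = ±1)
Total allowed: 4 of 10.

4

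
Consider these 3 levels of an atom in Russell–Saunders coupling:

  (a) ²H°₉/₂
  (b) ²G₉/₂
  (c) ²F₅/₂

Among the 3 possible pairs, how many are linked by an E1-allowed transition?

(a)–(b): allowed.
(a)–(c): forbidden (ΔL, ΔJ).
(b)–(c): forbidden (parity, ΔJ).
Allowed pairs: 1 of 3.

1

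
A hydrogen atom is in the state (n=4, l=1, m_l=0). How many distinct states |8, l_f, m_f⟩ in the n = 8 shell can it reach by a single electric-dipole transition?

E1 requires Δl = ±1, so l_f ∈ {0, 2}; with 0 ≤ l_f ≤ n_f−1 = 7, the allowed l_f values are {0, 2}.
For l_f = 0: m_f ∈ {m_i−1, m_i, m_i+1} ∩ [−0, 0] = {0} → 1 state.
For l_f = 2: m_f ∈ {m_i−1, m_i, m_i+1} ∩ [−2, 2] = {-1, 0, 1} → 3 states.
Total: 4.

4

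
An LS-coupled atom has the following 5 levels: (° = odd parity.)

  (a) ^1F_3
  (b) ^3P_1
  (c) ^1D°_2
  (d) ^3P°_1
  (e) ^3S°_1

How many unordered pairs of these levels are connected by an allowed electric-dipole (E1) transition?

(a)–(b): forbidden (parity, ΔS, ΔL, ΔJ).
(a)–(c): allowed.
(a)–(d): forbidden (ΔS, ΔL, ΔJ).
(a)–(e): forbidden (ΔS, ΔL, ΔJ).
(b)–(c): forbidden (ΔS).
(b)–(d): allowed.
(b)–(e): allowed.
(c)–(d): forbidden (parity, ΔS).
(c)–(e): forbidden (parity, ΔS, ΔL).
(d)–(e): forbidden (parity).
Allowed pairs: 3 of 10.

3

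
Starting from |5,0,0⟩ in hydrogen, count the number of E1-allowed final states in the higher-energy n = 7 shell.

E1 requires Δl = ±1, so l_f ∈ {-1, 1}; with 0 ≤ l_f ≤ n_f−1 = 6, the allowed l_f values are {1}.
For l_f = 1: m_f ∈ {m_i−1, m_i, m_i+1} ∩ [−1, 1] = {-1, 0, 1} → 3 states.
Total: 3.

3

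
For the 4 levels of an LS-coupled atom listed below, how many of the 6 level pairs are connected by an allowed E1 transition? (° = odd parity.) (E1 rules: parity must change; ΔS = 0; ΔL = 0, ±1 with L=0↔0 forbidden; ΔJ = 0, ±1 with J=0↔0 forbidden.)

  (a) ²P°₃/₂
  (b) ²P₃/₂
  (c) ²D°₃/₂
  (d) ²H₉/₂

2

(a)–(b): allowed.
(a)–(c): forbidden (parity).
(a)–(d): forbidden (ΔL, ΔJ).
(b)–(c): allowed.
(b)–(d): forbidden (parity, ΔL, ΔJ).
(c)–(d): forbidden (ΔL, ΔJ).
Allowed pairs: 2 of 6.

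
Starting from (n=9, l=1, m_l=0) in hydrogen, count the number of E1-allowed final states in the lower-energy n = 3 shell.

E1 requires Δl = ±1, so l_f ∈ {0, 2}; with 0 ≤ l_f ≤ n_f−1 = 2, the allowed l_f values are {0, 2}.
For l_f = 0: m_f ∈ {m_i−1, m_i, m_i+1} ∩ [−0, 0] = {0} → 1 state.
For l_f = 2: m_f ∈ {m_i−1, m_i, m_i+1} ∩ [−2, 2] = {-1, 0, 1} → 3 states.
Total: 4.

4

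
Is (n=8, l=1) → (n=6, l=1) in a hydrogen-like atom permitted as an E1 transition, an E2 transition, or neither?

Δl = 1 − 1 = +0; l_i + l_f = 2.
E1 (Δl = ±1): not satisfied.
E2 (Δl = 0,±2, l_i+l_f ≥ 2): satisfied.

E2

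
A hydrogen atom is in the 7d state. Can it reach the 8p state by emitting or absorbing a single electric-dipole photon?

allowed

Initial l = 2, final l = 1, so Δl = -1. E1 requires Δl = ±1: passes.
All E1 selection rules are satisfied.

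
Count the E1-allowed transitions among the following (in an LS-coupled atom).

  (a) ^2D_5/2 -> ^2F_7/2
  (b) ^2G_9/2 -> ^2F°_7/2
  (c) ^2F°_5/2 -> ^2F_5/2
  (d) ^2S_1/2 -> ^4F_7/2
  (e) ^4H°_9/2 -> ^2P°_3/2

2

(a) forbidden (parity fails)
(b) allowed
(c) allowed
(d) forbidden (parity, ΔS, ΔL, ΔJ fail)
(e) forbidden (parity, ΔS, ΔL, ΔJ fail)
Total allowed: 2 of 5.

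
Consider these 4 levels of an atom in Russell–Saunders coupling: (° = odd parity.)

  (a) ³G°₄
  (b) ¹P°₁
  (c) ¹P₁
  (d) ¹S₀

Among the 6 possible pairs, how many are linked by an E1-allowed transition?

(a)–(b): forbidden (parity, ΔS, ΔL, ΔJ).
(a)–(c): forbidden (ΔS, ΔL, ΔJ).
(a)–(d): forbidden (ΔS, ΔL, ΔJ).
(b)–(c): allowed.
(b)–(d): allowed.
(c)–(d): forbidden (parity).
Allowed pairs: 2 of 6.

2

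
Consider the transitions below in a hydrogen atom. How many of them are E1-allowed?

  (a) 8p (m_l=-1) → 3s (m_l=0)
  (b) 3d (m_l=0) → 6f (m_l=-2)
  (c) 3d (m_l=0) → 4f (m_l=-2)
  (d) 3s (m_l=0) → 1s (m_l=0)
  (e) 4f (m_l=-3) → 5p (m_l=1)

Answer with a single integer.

1

(a) allowed
(b) forbidden — Δm_l = -2 (E1 requires Δm_l = 0, ±1)
(c) forbidden — Δm_l = -2 (E1 requires Δm_l = 0, ±1)
(d) forbidden — Δl = +0 (E1 requires Δl = ±1)
(e) forbidden — Δl = -2 (E1 requires Δl = ±1); Δm_l = +4 (E1 requires Δm_l = 0, ±1)
Total allowed: 1 of 5.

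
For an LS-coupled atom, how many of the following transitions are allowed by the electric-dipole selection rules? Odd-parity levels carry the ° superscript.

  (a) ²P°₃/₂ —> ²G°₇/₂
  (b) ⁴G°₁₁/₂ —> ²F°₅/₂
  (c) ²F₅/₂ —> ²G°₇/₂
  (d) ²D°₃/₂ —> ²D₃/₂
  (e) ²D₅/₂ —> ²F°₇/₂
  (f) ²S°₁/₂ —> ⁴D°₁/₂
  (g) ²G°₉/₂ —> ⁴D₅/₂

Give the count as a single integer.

3

(a) forbidden (parity, ΔL, ΔJ fail)
(b) forbidden (parity, ΔS, ΔJ fail)
(c) allowed
(d) allowed
(e) allowed
(f) forbidden (parity, ΔS, ΔL fail)
(g) forbidden (ΔS, ΔL, ΔJ fail)
Total allowed: 3 of 7.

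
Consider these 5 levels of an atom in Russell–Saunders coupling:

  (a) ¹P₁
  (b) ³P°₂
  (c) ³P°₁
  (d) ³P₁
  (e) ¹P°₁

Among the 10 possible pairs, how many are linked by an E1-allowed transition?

3

(a)–(b): forbidden (ΔS).
(a)–(c): forbidden (ΔS).
(a)–(d): forbidden (parity, ΔS).
(a)–(e): allowed.
(b)–(c): forbidden (parity).
(b)–(d): allowed.
(b)–(e): forbidden (parity, ΔS).
(c)–(d): allowed.
(c)–(e): forbidden (parity, ΔS).
(d)–(e): forbidden (ΔS).
Allowed pairs: 3 of 10.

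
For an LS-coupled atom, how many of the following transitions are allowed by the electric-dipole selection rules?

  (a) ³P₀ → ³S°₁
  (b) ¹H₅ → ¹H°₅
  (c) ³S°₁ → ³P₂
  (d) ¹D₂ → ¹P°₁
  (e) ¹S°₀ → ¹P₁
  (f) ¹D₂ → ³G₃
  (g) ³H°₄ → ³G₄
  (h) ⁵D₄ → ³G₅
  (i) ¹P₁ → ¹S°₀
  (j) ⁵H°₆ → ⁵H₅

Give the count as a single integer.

(a) allowed
(b) allowed
(c) allowed
(d) allowed
(e) allowed
(f) forbidden (parity, ΔS, ΔL fail)
(g) allowed
(h) forbidden (parity, ΔS, ΔL fail)
(i) allowed
(j) allowed
Total allowed: 8 of 10.

8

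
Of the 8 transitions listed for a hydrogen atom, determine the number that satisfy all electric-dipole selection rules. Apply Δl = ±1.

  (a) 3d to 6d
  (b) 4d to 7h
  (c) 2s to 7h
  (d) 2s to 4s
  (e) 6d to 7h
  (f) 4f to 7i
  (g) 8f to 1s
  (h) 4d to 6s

0

(a) forbidden — Δl = +0 (E1 requires Δl = ±1)
(b) forbidden — Δl = +3 (E1 requires Δl = ±1)
(c) forbidden — Δl = +5 (E1 requires Δl = ±1)
(d) forbidden — Δl = +0 (E1 requires Δl = ±1)
(e) forbidden — Δl = +3 (E1 requires Δl = ±1)
(f) forbidden — Δl = +3 (E1 requires Δl = ±1)
(g) forbidden — Δl = -3 (E1 requires Δl = ±1)
(h) forbidden — Δl = -2 (E1 requires Δl = ±1)
Total allowed: 0 of 8.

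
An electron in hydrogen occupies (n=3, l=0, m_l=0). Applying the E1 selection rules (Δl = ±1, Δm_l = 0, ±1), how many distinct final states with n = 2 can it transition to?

E1 requires Δl = ±1, so l_f ∈ {-1, 1}; with 0 ≤ l_f ≤ n_f−1 = 1, the allowed l_f values are {1}.
For l_f = 1: m_f ∈ {m_i−1, m_i, m_i+1} ∩ [−1, 1] = {-1, 0, 1} → 3 states.
Total: 3.

3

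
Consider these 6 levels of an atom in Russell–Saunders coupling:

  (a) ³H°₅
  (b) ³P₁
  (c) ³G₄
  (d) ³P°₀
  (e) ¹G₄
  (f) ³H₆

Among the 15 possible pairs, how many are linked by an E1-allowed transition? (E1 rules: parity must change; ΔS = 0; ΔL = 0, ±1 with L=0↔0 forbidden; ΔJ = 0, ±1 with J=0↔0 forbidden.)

3

(a)–(b): forbidden (ΔL, ΔJ).
(a)–(c): allowed.
(a)–(d): forbidden (parity, ΔL, ΔJ).
(a)–(e): forbidden (ΔS).
(a)–(f): allowed.
(b)–(c): forbidden (parity, ΔL, ΔJ).
(b)–(d): allowed.
(b)–(e): forbidden (parity, ΔS, ΔL, ΔJ).
(b)–(f): forbidden (parity, ΔL, ΔJ).
(c)–(d): forbidden (ΔL, ΔJ).
(c)–(e): forbidden (parity, ΔS).
(c)–(f): forbidden (parity, ΔJ).
(d)–(e): forbidden (ΔS, ΔL, ΔJ).
(d)–(f): forbidden (ΔL, ΔJ).
(e)–(f): forbidden (parity, ΔS, ΔJ).
Allowed pairs: 3 of 15.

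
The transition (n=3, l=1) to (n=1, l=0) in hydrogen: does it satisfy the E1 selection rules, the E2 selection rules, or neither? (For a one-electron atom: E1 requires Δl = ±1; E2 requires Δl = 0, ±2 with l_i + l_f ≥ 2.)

Δl = 0 − 1 = -1; l_i + l_f = 1.
E1 (Δl = ±1): satisfied.
E2 (Δl = 0,±2, l_i+l_f ≥ 2): not satisfied.

E1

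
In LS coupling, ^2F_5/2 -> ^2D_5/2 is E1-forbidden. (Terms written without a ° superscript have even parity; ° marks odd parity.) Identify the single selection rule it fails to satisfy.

parity

Reading off the term symbols: S 1/2→1/2, L 3→2, J 5/2→5/2, parity even→even.
ΔS = 0: S: 1/2 → 1/2 — passes.
ΔJ = 0, ±1 (not J=0↔0): J: 5/2 → 5/2, ΔJ = +0 — passes.
ΔL = 0, ±1 (not L=0↔0): L: 3 → 2, ΔL = -1 — passes.
Parity must change: even → even — fails.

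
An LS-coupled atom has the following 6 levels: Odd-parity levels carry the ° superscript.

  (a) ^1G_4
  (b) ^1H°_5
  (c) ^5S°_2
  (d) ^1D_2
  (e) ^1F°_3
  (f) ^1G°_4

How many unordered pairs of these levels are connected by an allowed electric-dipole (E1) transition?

4

(a)–(b): allowed.
(a)–(c): forbidden (ΔS, ΔL, ΔJ).
(a)–(d): forbidden (parity, ΔL, ΔJ).
(a)–(e): allowed.
(a)–(f): allowed.
(b)–(c): forbidden (parity, ΔS, ΔL, ΔJ).
(b)–(d): forbidden (ΔL, ΔJ).
(b)–(e): forbidden (parity, ΔL, ΔJ).
(b)–(f): forbidden (parity).
(c)–(d): forbidden (ΔS, ΔL).
(c)–(e): forbidden (parity, ΔS, ΔL).
(c)–(f): forbidden (parity, ΔS, ΔL, ΔJ).
(d)–(e): allowed.
(d)–(f): forbidden (ΔL, ΔJ).
(e)–(f): forbidden (parity).
Allowed pairs: 4 of 15.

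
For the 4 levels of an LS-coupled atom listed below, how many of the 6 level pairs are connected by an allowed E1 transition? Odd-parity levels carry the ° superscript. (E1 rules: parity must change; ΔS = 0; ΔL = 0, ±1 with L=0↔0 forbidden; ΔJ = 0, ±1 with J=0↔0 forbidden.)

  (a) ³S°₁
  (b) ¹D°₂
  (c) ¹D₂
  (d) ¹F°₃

2

(a)–(b): forbidden (parity, ΔS, ΔL).
(a)–(c): forbidden (ΔS, ΔL).
(a)–(d): forbidden (parity, ΔS, ΔL, ΔJ).
(b)–(c): allowed.
(b)–(d): forbidden (parity).
(c)–(d): allowed.
Allowed pairs: 2 of 6.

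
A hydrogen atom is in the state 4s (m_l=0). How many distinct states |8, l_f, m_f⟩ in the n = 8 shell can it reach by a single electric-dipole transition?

3

E1 requires Δl = ±1, so l_f ∈ {-1, 1}; with 0 ≤ l_f ≤ n_f−1 = 7, the allowed l_f values are {1}.
For l_f = 1: m_f ∈ {m_i−1, m_i, m_i+1} ∩ [−1, 1] = {-1, 0, 1} → 3 states.
Total: 3.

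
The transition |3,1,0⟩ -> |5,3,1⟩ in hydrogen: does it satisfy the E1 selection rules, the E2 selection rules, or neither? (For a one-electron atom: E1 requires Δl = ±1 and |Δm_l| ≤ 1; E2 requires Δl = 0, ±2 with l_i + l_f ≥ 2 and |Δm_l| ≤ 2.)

Δl = 3 − 1 = +2; l_i + l_f = 4.
Δm_l = +1.
E1 (Δl = ±1, |Δm_l| ≤ 1): not satisfied.
E2 (Δl = 0,±2, l_i+l_f ≥ 2, |Δm_l| ≤ 2): satisfied.

E2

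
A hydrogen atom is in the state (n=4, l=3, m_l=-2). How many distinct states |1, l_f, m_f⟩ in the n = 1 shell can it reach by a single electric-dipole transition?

E1 requires l_f ∈ {2, 4}, but neither lies in [0, 0], so no final state is reachable.
Total: 0.

0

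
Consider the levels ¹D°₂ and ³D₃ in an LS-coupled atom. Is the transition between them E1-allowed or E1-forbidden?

Reading off the term symbols: S 0→1, L 2→2, J 2→3, parity odd→even.
ΔL = 0, ±1 (not L=0↔0): L: 2 → 2, ΔL = +0 — ✓.
ΔJ = 0, ±1 (not J=0↔0): J: 2 → 3, ΔJ = +1 — ✓.
Parity must change: odd → even — ✓.
ΔS = 0: S: 0 → 1 — ✗.
Rule(s) violated: ΔS.

forbidden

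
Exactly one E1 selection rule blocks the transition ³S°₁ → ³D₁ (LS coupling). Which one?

Initial level: S=1, L=0, J=1, parity odd. Final level: S=1, L=2, J=1, parity even.
Parity must change: odd → even — ok.
ΔS = 0: S: 1 → 1 — ok.
ΔL = 0, ±1 (not L=0↔0): L: 0 → 2, ΔL = +2 — fails.
ΔJ = 0, ±1 (not J=0↔0): J: 1 → 1, ΔJ = +0 — ok.

the ΔL = 0, ±1 rule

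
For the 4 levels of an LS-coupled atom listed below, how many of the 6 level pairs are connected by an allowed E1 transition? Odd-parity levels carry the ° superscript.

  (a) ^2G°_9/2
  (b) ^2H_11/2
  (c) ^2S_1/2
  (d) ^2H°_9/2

2

(a)–(b): allowed.
(a)–(c): forbidden (ΔL, ΔJ).
(a)–(d): forbidden (parity).
(b)–(c): forbidden (parity, ΔL, ΔJ).
(b)–(d): allowed.
(c)–(d): forbidden (ΔL, ΔJ).
Allowed pairs: 2 of 6.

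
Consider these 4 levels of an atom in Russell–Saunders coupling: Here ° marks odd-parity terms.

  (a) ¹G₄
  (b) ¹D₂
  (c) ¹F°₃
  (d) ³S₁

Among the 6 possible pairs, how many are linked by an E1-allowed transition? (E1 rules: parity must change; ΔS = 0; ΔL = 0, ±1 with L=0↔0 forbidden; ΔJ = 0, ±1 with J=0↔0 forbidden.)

2

(a)–(b): forbidden (parity, ΔL, ΔJ).
(a)–(c): allowed.
(a)–(d): forbidden (parity, ΔS, ΔL, ΔJ).
(b)–(c): allowed.
(b)–(d): forbidden (parity, ΔS, ΔL).
(c)–(d): forbidden (ΔS, ΔL, ΔJ).
Allowed pairs: 2 of 6.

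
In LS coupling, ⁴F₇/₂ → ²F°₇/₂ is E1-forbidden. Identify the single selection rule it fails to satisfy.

the ΔS = 0 rule

Parity must change: even → odd — ok.
ΔS = 0: S: 3/2 → 1/2 — fails.
ΔL = 0, ±1 (not L=0↔0): L: 3 → 3, ΔL = +0 — ok.
ΔJ = 0, ±1 (not J=0↔0): J: 7/2 → 7/2, ΔJ = +0 — ok.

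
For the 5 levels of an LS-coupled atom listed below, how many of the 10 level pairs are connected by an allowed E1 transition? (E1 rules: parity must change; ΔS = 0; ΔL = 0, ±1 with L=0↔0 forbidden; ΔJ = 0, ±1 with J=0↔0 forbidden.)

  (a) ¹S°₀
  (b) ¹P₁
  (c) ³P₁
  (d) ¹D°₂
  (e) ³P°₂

(a)–(b): allowed.
(a)–(c): forbidden (ΔS).
(a)–(d): forbidden (parity, ΔL, ΔJ).
(a)–(e): forbidden (parity, ΔS, ΔJ).
(b)–(c): forbidden (parity, ΔS).
(b)–(d): allowed.
(b)–(e): forbidden (ΔS).
(c)–(d): forbidden (ΔS).
(c)–(e): allowed.
(d)–(e): forbidden (parity, ΔS).
Allowed pairs: 3 of 10.

3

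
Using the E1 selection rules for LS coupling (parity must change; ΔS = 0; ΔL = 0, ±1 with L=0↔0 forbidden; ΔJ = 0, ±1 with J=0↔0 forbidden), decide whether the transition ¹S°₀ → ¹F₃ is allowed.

Initial level: S=0, L=0, J=0, parity odd. Final level: S=0, L=3, J=3, parity even.
ΔL = 0, ±1 (not L=0↔0): L: 0 → 3, ΔL = +3 — fails.
Parity must change: odd → even — passes.
ΔS = 0: S: 0 → 0 — passes.
ΔJ = 0, ±1 (not J=0↔0): J: 0 → 3, ΔJ = +3 — fails.
Rule(s) violated: ΔL, ΔJ.

forbidden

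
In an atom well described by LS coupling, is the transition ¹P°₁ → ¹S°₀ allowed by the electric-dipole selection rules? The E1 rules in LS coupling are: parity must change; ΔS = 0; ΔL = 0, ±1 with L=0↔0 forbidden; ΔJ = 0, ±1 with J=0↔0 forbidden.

Initial level: S=0, L=1, J=1, parity odd. Final level: S=0, L=0, J=0, parity odd.
ΔJ = 0, ±1 (not J=0↔0): J: 1 → 0, ΔJ = -1 — satisfied.
Parity must change: odd → odd — violated.
ΔS = 0: S: 0 → 0 — satisfied.
ΔL = 0, ±1 (not L=0↔0): L: 1 → 0, ΔL = -1 — satisfied.
Rule(s) violated: parity.

forbidden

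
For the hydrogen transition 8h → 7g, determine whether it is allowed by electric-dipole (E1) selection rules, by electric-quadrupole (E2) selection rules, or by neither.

E1

Δl = 4 − 5 = -1; l_i + l_f = 9.
E1 (Δl = ±1): satisfied.
E2 (Δl = 0,±2, l_i+l_f ≥ 2): not satisfied.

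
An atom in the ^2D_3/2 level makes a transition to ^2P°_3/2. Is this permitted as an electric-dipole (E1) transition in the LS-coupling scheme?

allowed

ΔS = 0: S: 1/2 → 1/2 — ✓.
Parity must change: even → odd — ✓.
ΔL = 0, ±1 (not L=0↔0): L: 2 → 1, ΔL = -1 — ✓.
ΔJ = 0, ±1 (not J=0↔0): J: 3/2 → 3/2, ΔJ = +0 — ✓.
All four E1 rules are satisfied.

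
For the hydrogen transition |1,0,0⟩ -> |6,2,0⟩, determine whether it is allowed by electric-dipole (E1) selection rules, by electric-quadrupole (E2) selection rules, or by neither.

Δl = 2 − 0 = +2; l_i + l_f = 2.
Δm_l = +0.
E1 (Δl = ±1, |Δm_l| ≤ 1): not satisfied.
E2 (Δl = 0,±2, l_i+l_f ≥ 2, |Δm_l| ≤ 2): satisfied.

E2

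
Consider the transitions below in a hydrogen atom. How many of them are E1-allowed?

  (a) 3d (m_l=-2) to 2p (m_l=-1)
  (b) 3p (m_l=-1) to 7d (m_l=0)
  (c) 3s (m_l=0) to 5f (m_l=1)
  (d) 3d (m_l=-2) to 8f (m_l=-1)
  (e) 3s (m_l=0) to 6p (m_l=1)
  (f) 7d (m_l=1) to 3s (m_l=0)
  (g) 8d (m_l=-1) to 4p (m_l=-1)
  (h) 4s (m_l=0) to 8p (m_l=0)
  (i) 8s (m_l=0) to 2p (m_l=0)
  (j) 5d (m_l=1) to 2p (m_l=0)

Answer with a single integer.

8

(a) allowed
(b) allowed
(c) forbidden — Δl = +3 (E1 requires Δl = ±1)
(d) allowed
(e) allowed
(f) forbidden — Δl = -2 (E1 requires Δl = ±1)
(g) allowed
(h) allowed
(i) allowed
(j) allowed
Total allowed: 8 of 10.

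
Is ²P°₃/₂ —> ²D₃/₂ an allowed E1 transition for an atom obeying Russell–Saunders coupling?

allowed

Initial level: S=1/2, L=1, J=3/2, parity odd. Final level: S=1/2, L=2, J=3/2, parity even.
Parity must change: odd → even — satisfied.
ΔS = 0: S: 1/2 → 1/2 — satisfied.
ΔL = 0, ±1 (not L=0↔0): L: 1 → 2, ΔL = +1 — satisfied.
ΔJ = 0, ±1 (not J=0↔0): J: 3/2 → 3/2, ΔJ = +0 — satisfied.
All four E1 rules are satisfied.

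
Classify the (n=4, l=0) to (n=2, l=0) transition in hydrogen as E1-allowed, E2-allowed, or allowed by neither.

neither

Δl = 0 − 0 = +0; l_i + l_f = 0.
E1 (Δl = ±1): not satisfied.
E2 (Δl = 0,±2, l_i+l_f ≥ 2): not satisfied.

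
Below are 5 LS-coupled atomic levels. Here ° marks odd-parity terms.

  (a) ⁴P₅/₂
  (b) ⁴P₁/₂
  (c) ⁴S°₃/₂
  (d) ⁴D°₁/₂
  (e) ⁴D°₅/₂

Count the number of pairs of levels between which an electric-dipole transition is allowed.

4

(a)–(b): forbidden (parity, ΔJ).
(a)–(c): allowed.
(a)–(d): forbidden (ΔJ).
(a)–(e): allowed.
(b)–(c): allowed.
(b)–(d): allowed.
(b)–(e): forbidden (ΔJ).
(c)–(d): forbidden (parity, ΔL).
(c)–(e): forbidden (parity, ΔL).
(d)–(e): forbidden (parity, ΔJ).
Allowed pairs: 4 of 10.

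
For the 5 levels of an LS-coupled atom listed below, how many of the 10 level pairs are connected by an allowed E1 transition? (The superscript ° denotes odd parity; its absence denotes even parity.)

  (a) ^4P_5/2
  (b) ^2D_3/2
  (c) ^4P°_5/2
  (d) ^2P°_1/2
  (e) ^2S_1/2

(a)–(b): forbidden (parity, ΔS).
(a)–(c): allowed.
(a)–(d): forbidden (ΔS, ΔJ).
(a)–(e): forbidden (parity, ΔS, ΔJ).
(b)–(c): forbidden (ΔS).
(b)–(d): allowed.
(b)–(e): forbidden (parity, ΔL).
(c)–(d): forbidden (parity, ΔS, ΔJ).
(c)–(e): forbidden (ΔS, ΔJ).
(d)–(e): allowed.
Allowed pairs: 3 of 10.

3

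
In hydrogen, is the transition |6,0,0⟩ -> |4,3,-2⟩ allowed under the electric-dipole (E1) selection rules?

forbidden

Δl = 3 − 0 = +3; the E1 rule Δl = ±1 is fails.
m_l: 0 → -2 (Δm_l = -2). |Δm_l| ≤ 1 fails.
The transition is electric-dipole forbidden.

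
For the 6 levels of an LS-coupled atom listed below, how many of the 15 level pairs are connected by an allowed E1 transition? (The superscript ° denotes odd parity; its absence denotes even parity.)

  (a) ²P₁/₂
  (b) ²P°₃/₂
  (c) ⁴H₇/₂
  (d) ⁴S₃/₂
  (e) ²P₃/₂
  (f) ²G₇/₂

2

(a)–(b): allowed.
(a)–(c): forbidden (parity, ΔS, ΔL, ΔJ).
(a)–(d): forbidden (parity, ΔS).
(a)–(e): forbidden (parity).
(a)–(f): forbidden (parity, ΔL, ΔJ).
(b)–(c): forbidden (ΔS, ΔL, ΔJ).
(b)–(d): forbidden (ΔS).
(b)–(e): allowed.
(b)–(f): forbidden (ΔL, ΔJ).
(c)–(d): forbidden (parity, ΔL, ΔJ).
(c)–(e): forbidden (parity, ΔS, ΔL, ΔJ).
(c)–(f): forbidden (parity, ΔS).
(d)–(e): forbidden (parity, ΔS).
(d)–(f): forbidden (parity, ΔS, ΔL, ΔJ).
(e)–(f): forbidden (parity, ΔL, ΔJ).
Allowed pairs: 2 of 15.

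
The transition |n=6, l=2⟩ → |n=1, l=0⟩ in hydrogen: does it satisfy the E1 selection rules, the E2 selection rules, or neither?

E2

Δl = 0 − 2 = -2; l_i + l_f = 2.
E1 (Δl = ±1): not satisfied.
E2 (Δl = 0,±2, l_i+l_f ≥ 2): satisfied.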